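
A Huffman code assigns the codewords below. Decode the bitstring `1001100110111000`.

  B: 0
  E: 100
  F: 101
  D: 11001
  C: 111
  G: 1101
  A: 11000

Read left to right; each codeword is recognised as soon as it completes (prefix code):
  100→E | 11001→D | 101→F | 11000→A
Decoded message: EDFA

EDFA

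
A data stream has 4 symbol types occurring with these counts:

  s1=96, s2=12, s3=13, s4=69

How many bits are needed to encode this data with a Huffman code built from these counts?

309

Build the Huffman tree bottom-up:
merge s2(12) and s3(13): 25
merge 25 and s4(69): 94
merge 94 and s1(96): 190
The encoded length is the sum of every internal node's weight: 25 + 94 + 190 = 309 bits.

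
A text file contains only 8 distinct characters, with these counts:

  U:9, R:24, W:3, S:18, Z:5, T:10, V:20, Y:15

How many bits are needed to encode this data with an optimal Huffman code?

Merge the two smallest weights repeatedly:
merge W(3) and Z(5): 8
merge 8 and U(9): 17
merge T(10) and Y(15): 25
merge 17 and S(18): 35
merge V(20) and R(24): 44
merge 25 and 35: 60
merge 44 and 60: 104
The encoded length is the sum of every internal node's weight: 8 + 17 + 25 + 35 + 44 + 60 + 104 = 293 bits.

293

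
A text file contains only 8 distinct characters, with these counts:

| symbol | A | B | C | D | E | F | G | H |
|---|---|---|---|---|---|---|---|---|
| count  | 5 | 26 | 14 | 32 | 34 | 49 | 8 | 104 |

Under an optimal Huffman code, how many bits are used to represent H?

Repeatedly merge the two smallest:
combine A(5), G(8) → 13
combine 13, C(14) → 27
combine B(26), 27 → 53
combine D(32), E(34) → 66
combine F(49), 53 → 102
combine 66, 102 → 168
combine H(104), 168 → 272
H sits one level below the root: a 1-bit codeword.

1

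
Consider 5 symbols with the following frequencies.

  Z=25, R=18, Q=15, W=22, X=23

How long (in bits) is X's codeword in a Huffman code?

Build the tree from the bottom:
merge Q(15) and R(18): 33
merge W(22) and X(23): 45
merge Z(25) and 33: 58
merge 45 and 58: 103
X's leaf is at depth 2, giving a 2-bit codeword.

2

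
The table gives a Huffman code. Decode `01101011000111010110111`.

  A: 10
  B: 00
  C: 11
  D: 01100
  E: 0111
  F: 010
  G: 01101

Read left to right; each codeword is recognised as soon as it completes (prefix code):
  01101→G | 01100→D | 0111→E | 010→F | 11→C | 0111→E
Decoded message: GDEFCE

GDEFCE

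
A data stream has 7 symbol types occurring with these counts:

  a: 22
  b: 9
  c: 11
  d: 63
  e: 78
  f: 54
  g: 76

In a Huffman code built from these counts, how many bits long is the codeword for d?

2

Repeatedly merge the two smallest:
merge b(9) and c(11): 20
merge 20 and a(22): 42
merge 42 and f(54): 96
merge d(63) and g(76): 139
merge e(78) and 96: 174
merge 139 and 174: 313
d sits 2 levels below the root, so its codeword is 2 bits.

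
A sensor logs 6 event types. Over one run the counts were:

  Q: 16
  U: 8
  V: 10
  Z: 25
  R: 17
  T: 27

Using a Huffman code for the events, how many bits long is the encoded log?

257

Merge the two smallest weights repeatedly:
U(8) + V(10) → 18
Q(16) + R(17) → 33
18 + Z(25) → 43
T(27) + 33 → 60
43 + 60 → 103
Total encoded bits = sum of merged weights = 18 + 33 + 43 + 60 + 103 = 257.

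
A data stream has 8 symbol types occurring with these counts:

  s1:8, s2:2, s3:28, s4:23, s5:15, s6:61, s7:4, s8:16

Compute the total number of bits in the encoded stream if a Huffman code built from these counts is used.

Merge the two smallest weights repeatedly:
combine s2(2), s7(4) → 6
combine 6, s1(8) → 14
combine 14, s5(15) → 29
combine s8(16), s4(23) → 39
combine s3(28), 29 → 57
combine 39, 57 → 96
combine s6(61), 96 → 157
The encoded length is the sum of every internal node's weight: 6 + 14 + 29 + 39 + 57 + 96 + 157 = 398 bits.

398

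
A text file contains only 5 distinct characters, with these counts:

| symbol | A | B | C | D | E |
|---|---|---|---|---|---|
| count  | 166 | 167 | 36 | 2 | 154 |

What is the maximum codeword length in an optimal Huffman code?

3

Merge the two lowest-weight nodes at each step:
merge D(2) and C(36): 38
merge 38 and E(154): 192
merge A(166) and B(167): 333
merge 192 and 333: 525
Maximum depth reached is 3.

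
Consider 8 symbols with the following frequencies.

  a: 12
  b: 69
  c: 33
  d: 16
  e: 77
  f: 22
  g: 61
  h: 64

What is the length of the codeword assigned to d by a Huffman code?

5

Repeatedly merge the two smallest:
combine a(12), d(16) → 28
combine f(22), 28 → 50
combine c(33), 50 → 83
combine g(61), h(64) → 125
combine b(69), e(77) → 146
combine 83, 125 → 208
combine 146, 208 → 354
d sits 5 levels below the root, so its codeword is 5 bits.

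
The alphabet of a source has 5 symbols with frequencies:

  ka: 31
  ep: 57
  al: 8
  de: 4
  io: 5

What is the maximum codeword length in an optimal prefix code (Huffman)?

4

Merge the two lowest-weight nodes at each step:
combine de(4), io(5) → 9
combine al(8), 9 → 17
combine 17, ka(31) → 48
combine 48, ep(57) → 105
Maximum depth reached is 4.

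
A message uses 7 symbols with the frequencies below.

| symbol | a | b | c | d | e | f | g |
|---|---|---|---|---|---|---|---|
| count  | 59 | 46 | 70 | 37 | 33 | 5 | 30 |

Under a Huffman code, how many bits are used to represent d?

Build the tree from the bottom:
combine f(5), g(30) → 35
combine e(33), 35 → 68
combine d(37), b(46) → 83
combine a(59), 68 → 127
combine c(70), 83 → 153
combine 127, 153 → 280
d's leaf is at depth 3, giving a 3-bit codeword.

3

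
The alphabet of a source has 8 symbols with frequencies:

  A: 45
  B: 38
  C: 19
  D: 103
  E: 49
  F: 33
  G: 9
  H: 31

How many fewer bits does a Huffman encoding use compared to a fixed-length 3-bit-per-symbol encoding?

75

Fixed-length: 3 bits × 327 symbols = 981 bits.
Huffman merges:
combine G(9), C(19) → 28
combine 28, H(31) → 59
combine F(33), B(38) → 71
combine A(45), E(49) → 94
combine 59, 71 → 130
combine 94, D(103) → 197
combine 130, 197 → 327
Huffman total = 28 + 59 + 71 + 94 + 130 + 197 + 327 = 906 bits.
Saving = 981 − 906 = 75 bits.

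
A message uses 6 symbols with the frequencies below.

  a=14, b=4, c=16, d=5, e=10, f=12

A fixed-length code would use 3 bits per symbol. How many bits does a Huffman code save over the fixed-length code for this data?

Fixed-length: 3 bits × 61 symbols = 183 bits.
Huffman merges:
b(4) + d(5) → 9
9 + e(10) → 19
f(12) + a(14) → 26
c(16) + 19 → 35
26 + 35 → 61
Huffman total = 9 + 19 + 26 + 35 + 61 = 150 bits.
Saving = 183 − 150 = 33 bits.

33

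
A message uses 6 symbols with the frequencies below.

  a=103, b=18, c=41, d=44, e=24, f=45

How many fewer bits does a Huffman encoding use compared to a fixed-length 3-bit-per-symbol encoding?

164

Fixed-length: 3 bits × 275 symbols = 825 bits.
Huffman merges:
b(18) + e(24) → 42
c(41) + 42 → 83
d(44) + f(45) → 89
83 + 89 → 172
a(103) + 172 → 275
Huffman total = 42 + 83 + 89 + 172 + 275 = 661 bits.
Saving = 825 − 661 = 164 bits.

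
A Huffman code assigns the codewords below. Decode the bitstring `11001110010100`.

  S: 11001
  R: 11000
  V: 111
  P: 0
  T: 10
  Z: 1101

Read left to right; each codeword is recognised as soon as it completes (prefix code):
  11001→S | 11001→S | 0→P | 10→T | 0→P
Decoded message: SSPTP

SSPTP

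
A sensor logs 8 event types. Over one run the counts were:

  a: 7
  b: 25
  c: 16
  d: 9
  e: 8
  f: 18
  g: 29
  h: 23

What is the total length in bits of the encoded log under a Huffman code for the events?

Merge the two smallest weights repeatedly:
merge a(7) and e(8): 15
merge d(9) and 15: 24
merge c(16) and f(18): 34
merge h(23) and 24: 47
merge b(25) and g(29): 54
merge 34 and 47: 81
merge 54 and 81: 135
The encoded length is the sum of every internal node's weight: 15 + 24 + 34 + 47 + 54 + 81 + 135 = 390 bits.

390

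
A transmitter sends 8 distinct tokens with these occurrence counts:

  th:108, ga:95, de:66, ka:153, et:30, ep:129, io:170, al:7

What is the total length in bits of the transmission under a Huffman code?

2091

Merge the two smallest weights repeatedly:
al(7) + et(30) → 37
37 + de(66) → 103
ga(95) + 103 → 198
th(108) + ep(129) → 237
ka(153) + io(170) → 323
198 + 237 → 435
323 + 435 → 758
Total encoded bits = sum of merged weights = 37 + 103 + 198 + 237 + 323 + 435 + 758 = 2091.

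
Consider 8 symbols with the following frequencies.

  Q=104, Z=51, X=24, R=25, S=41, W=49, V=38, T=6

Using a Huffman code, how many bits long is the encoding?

Greedily combine the two least-frequent nodes:
T(6) + X(24) → 30
R(25) + 30 → 55
V(38) + S(41) → 79
W(49) + Z(51) → 100
55 + 79 → 134
100 + Q(104) → 204
134 + 204 → 338
Total encoded bits = sum of merged weights = 30 + 55 + 79 + 100 + 134 + 204 + 338 = 940.

940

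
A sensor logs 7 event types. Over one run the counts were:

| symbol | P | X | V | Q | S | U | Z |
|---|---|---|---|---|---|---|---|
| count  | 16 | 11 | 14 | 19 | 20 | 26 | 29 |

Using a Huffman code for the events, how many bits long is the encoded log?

Build the Huffman tree bottom-up:
combine X(11), V(14) → 25
combine P(16), Q(19) → 35
combine S(20), 25 → 45
combine U(26), Z(29) → 55
combine 35, 45 → 80
combine 55, 80 → 135
The encoded length is the sum of every internal node's weight: 25 + 35 + 45 + 55 + 80 + 135 = 375 bits.

375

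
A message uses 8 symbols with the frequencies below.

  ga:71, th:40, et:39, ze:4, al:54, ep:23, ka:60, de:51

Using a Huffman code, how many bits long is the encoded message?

Build the Huffman tree bottom-up:
merge ze(4) and ep(23): 27
merge 27 and et(39): 66
merge th(40) and de(51): 91
merge al(54) and ka(60): 114
merge 66 and ga(71): 137
merge 91 and 114: 205
merge 137 and 205: 342
Each symbol's bit-cost is frequency × depth; summing gives 982 bits (equivalently 27 + 66 + 91 + 114 + 137 + 205 + 342).

982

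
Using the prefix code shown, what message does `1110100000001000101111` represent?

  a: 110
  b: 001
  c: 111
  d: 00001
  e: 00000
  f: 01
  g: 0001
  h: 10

Read left to right; each codeword is recognised as soon as it completes (prefix code):
  111→c | 01→f | 00000→e | 001→b | 0001→g | 01→f | 111→c
Decoded message: cfebgfc

cfebgfc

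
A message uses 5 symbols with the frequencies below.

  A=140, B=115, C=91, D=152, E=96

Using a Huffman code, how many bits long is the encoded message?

Merge the two smallest weights repeatedly:
combine C(91), E(96) → 187
combine B(115), A(140) → 255
combine D(152), 187 → 339
combine 255, 339 → 594
The encoded length is the sum of every internal node's weight: 187 + 255 + 339 + 594 = 1375 bits.

1375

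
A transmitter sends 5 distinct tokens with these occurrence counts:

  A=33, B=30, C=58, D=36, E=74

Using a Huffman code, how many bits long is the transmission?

525

Merge the two smallest weights repeatedly:
merge B(30) and A(33): 63
merge D(36) and C(58): 94
merge 63 and E(74): 137
merge 94 and 137: 231
The encoded length is the sum of every internal node's weight: 63 + 94 + 137 + 231 = 525 bits.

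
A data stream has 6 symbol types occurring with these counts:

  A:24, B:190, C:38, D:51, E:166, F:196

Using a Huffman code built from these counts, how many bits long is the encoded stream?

Build the Huffman tree bottom-up:
merge A(24) and C(38): 62
merge D(51) and 62: 113
merge 113 and E(166): 279
merge B(190) and F(196): 386
merge 279 and 386: 665
Each symbol's bit-cost is frequency × depth; summing gives 1505 bits (equivalently 62 + 113 + 279 + 386 + 665).

1505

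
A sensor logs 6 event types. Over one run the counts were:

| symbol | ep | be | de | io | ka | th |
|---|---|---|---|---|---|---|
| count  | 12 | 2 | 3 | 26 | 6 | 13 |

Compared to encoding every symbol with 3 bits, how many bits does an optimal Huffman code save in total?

Fixed-length: 3 bits × 62 symbols = 186 bits.
Huffman merges:
merge be(2) and de(3): 5
merge 5 and ka(6): 11
merge 11 and ep(12): 23
merge th(13) and 23: 36
merge io(26) and 36: 62
Huffman total = 5 + 11 + 23 + 36 + 62 = 137 bits.
Saving = 186 − 137 = 49 bits.

49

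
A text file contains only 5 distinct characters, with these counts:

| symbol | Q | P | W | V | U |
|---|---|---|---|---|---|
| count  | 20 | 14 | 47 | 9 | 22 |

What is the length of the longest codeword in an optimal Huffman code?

Merge the two lowest-weight nodes at each step:
merge V(9) and P(14): 23
merge Q(20) and U(22): 42
merge 23 and 42: 65
merge W(47) and 65: 112
The first pair merged (V, P) ends up deepest, at depth 3.

3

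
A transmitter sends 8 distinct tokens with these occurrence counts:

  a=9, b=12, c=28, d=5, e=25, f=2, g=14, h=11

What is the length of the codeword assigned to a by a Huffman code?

4

Huffman merges, smallest pair first:
combine f(2), d(5) → 7
combine 7, a(9) → 16
combine h(11), b(12) → 23
combine g(14), 16 → 30
combine 23, e(25) → 48
combine c(28), 30 → 58
combine 48, 58 → 106
The subtree containing a is merged 4 times, so code length = 4.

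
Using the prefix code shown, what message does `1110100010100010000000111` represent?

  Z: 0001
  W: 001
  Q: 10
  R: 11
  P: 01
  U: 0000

RQQWPZUZR

Read left to right; each codeword is recognised as soon as it completes (prefix code):
  11→R | 10→Q | 10→Q | 001→W | 01→P | 0001→Z | 0000→U | 0001→Z | 11→R
Decoded message: RQQWPZUZR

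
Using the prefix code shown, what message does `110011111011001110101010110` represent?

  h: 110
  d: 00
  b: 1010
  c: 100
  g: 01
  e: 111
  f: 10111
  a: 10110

hgeaghba

Read left to right; each codeword is recognised as soon as it completes (prefix code):
  110→h | 01→g | 111→e | 10110→a | 01→g | 110→h | 1010→b | 10110→a
Decoded message: hgeaghba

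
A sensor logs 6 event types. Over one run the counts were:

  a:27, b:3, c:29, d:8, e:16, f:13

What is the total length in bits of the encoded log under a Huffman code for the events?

227

Greedily combine the two least-frequent nodes:
b(3) + d(8) → 11
11 + f(13) → 24
e(16) + 24 → 40
a(27) + c(29) → 56
40 + 56 → 96
Total encoded bits = sum of merged weights = 11 + 24 + 40 + 56 + 96 = 227.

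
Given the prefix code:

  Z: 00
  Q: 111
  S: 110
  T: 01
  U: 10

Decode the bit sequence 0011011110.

Read left to right; each codeword is recognised as soon as it completes (prefix code):
  00→Z | 110→S | 111→Q | 10→U
Decoded message: ZSQU

ZSQU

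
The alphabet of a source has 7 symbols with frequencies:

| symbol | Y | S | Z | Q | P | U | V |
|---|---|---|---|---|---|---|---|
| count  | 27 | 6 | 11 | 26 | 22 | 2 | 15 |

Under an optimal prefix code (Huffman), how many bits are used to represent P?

Build the tree from the bottom:
combine U(2), S(6) → 8
combine 8, Z(11) → 19
combine V(15), 19 → 34
combine P(22), Q(26) → 48
combine Y(27), 34 → 61
combine 48, 61 → 109
P's leaf is at depth 2, giving a 2-bit codeword.

2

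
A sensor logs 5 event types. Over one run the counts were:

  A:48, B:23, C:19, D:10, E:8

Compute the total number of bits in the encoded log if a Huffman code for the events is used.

Merge the two smallest weights repeatedly:
merge E(8) and D(10): 18
merge 18 and C(19): 37
merge B(23) and 37: 60
merge A(48) and 60: 108
Each symbol's bit-cost is frequency × depth; summing gives 223 bits (equivalently 18 + 37 + 60 + 108).

223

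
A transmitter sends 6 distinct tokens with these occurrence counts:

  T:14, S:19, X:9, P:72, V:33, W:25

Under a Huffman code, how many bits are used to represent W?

Build the tree from the bottom:
combine X(9), T(14) → 23
combine S(19), 23 → 42
combine W(25), V(33) → 58
combine 42, 58 → 100
combine P(72), 100 → 172
The subtree containing W is merged 3 times, so code length = 3.

3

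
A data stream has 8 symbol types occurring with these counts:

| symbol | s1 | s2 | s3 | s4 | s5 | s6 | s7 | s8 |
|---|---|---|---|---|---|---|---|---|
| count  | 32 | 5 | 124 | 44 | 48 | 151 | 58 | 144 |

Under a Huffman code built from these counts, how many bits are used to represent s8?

2

Huffman merges, smallest pair first:
s2(5) + s1(32) → 37
37 + s4(44) → 81
s5(48) + s7(58) → 106
81 + 106 → 187
s3(124) + s8(144) → 268
s6(151) + 187 → 338
268 + 338 → 606
s8's leaf is at depth 2, giving a 2-bit codeword.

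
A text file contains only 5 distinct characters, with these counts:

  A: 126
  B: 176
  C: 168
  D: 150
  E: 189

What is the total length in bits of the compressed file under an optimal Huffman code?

1894

Build the Huffman tree bottom-up:
merge A(126) and D(150): 276
merge C(168) and B(176): 344
merge E(189) and 276: 465
merge 344 and 465: 809
Total encoded bits = sum of merged weights = 276 + 344 + 465 + 809 = 1894.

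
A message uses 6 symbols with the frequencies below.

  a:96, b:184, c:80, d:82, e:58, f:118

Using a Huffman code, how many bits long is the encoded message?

1552

Merge the two smallest weights repeatedly:
e(58) + c(80) → 138
d(82) + a(96) → 178
f(118) + 138 → 256
178 + b(184) → 362
256 + 362 → 618
Total encoded bits = sum of merged weights = 138 + 178 + 256 + 362 + 618 = 1552.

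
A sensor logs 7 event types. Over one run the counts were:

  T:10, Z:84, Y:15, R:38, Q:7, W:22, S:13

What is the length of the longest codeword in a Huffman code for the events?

4

Merge the two lowest-weight nodes at each step:
Q(7) + T(10) → 17
S(13) + Y(15) → 28
17 + W(22) → 39
28 + R(38) → 66
39 + 66 → 105
Z(84) + 105 → 189
Maximum depth reached is 4.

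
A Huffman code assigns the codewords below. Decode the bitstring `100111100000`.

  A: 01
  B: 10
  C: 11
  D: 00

BACBDD

Read left to right; each codeword is recognised as soon as it completes (prefix code):
  10→B | 01→A | 11→C | 10→B | 00→D | 00→D
Decoded message: BACBDD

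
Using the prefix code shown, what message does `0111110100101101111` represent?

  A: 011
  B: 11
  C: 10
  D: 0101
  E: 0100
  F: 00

Read left to right; each codeword is recognised as soon as it completes (prefix code):
  011→A | 11→B | 10→C | 10→C | 0101→D | 10→C | 11→B | 11→B
Decoded message: ABCCDCBB

ABCCDCBB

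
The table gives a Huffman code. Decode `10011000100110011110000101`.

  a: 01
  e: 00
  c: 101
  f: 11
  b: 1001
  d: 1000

bdbbfdaa

Read left to right; each codeword is recognised as soon as it completes (prefix code):
  1001→b | 1000→d | 1001→b | 1001→b | 11→f | 1000→d | 01→a | 01→a
Decoded message: bdbbfdaa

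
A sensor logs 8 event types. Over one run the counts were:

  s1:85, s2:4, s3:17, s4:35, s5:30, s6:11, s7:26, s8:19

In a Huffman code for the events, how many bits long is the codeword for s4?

3

Repeatedly merge the two smallest:
s2(4) + s6(11) → 15
15 + s3(17) → 32
s8(19) + s7(26) → 45
s5(30) + 32 → 62
s4(35) + 45 → 80
62 + 80 → 142
s1(85) + 142 → 227
s4's leaf is at depth 3, giving a 3-bit codeword.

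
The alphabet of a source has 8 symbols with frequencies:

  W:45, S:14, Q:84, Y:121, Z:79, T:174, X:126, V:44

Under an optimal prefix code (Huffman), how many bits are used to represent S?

Build the tree from the bottom:
combine S(14), V(44) → 58
combine W(45), 58 → 103
combine Z(79), Q(84) → 163
combine 103, Y(121) → 224
combine X(126), 163 → 289
combine T(174), 224 → 398
combine 289, 398 → 687
S sits 5 levels below the root, so its codeword is 5 bits.

5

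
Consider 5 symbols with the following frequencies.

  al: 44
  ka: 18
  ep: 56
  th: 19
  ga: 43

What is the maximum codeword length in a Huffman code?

Merge the two lowest-weight nodes at each step:
combine ka(18), th(19) → 37
combine 37, ga(43) → 80
combine al(44), ep(56) → 100
combine 80, 100 → 180
The first pair merged (ka, th) ends up deepest, at depth 3.

3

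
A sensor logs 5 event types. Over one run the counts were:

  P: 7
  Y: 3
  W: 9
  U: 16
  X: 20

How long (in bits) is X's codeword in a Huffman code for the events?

1

Build the tree from the bottom:
combine Y(3), P(7) → 10
combine W(9), 10 → 19
combine U(16), 19 → 35
combine X(20), 35 → 55
X sits one level below the root: a 1-bit codeword.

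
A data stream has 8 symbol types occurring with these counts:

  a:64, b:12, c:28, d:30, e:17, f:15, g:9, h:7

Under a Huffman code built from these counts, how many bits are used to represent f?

4

Build the tree from the bottom:
merge h(7) and g(9): 16
merge b(12) and f(15): 27
merge 16 and e(17): 33
merge 27 and c(28): 55
merge d(30) and 33: 63
merge 55 and 63: 118
merge a(64) and 118: 182
The subtree containing f is merged 4 times, so code length = 4.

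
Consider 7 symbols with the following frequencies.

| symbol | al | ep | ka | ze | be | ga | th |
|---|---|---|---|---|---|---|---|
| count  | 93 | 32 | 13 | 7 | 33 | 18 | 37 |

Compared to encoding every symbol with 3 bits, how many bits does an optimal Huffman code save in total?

Fixed-length: 3 bits × 233 symbols = 699 bits.
Huffman merges:
ze(7) + ka(13) → 20
ga(18) + 20 → 38
ep(32) + be(33) → 65
th(37) + 38 → 75
65 + 75 → 140
al(93) + 140 → 233
Huffman total = 20 + 38 + 65 + 75 + 140 + 233 = 571 bits.
Saving = 699 − 571 = 128 bits.

128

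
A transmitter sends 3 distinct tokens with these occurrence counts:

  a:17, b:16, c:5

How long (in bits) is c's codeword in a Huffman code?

2

Huffman merges, smallest pair first:
combine c(5), b(16) → 21
combine a(17), 21 → 38
c sits 2 levels below the root, so its codeword is 2 bits.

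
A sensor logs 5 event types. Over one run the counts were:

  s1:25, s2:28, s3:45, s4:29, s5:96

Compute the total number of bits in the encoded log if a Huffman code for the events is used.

477

Greedily combine the two least-frequent nodes:
combine s1(25), s2(28) → 53
combine s4(29), s3(45) → 74
combine 53, 74 → 127
combine s5(96), 127 → 223
The encoded length is the sum of every internal node's weight: 53 + 74 + 127 + 223 = 477 bits.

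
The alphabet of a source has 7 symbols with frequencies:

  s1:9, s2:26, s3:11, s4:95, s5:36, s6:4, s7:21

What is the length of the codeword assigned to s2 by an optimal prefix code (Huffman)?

3

Build the tree from the bottom:
combine s6(4), s1(9) → 13
combine s3(11), 13 → 24
combine s7(21), 24 → 45
combine s2(26), s5(36) → 62
combine 45, 62 → 107
combine s4(95), 107 → 202
s2's leaf is at depth 3, giving a 3-bit codeword.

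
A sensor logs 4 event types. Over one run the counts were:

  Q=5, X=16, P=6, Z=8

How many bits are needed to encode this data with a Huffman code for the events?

65

Merge the two smallest weights repeatedly:
combine Q(5), P(6) → 11
combine Z(8), 11 → 19
combine X(16), 19 → 35
The encoded length is the sum of every internal node's weight: 11 + 19 + 35 = 65 bits.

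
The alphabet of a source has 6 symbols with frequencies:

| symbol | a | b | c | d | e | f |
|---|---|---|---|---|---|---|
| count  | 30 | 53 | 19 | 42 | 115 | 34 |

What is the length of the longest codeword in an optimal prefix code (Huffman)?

4

Merge the two lowest-weight nodes at each step:
c(19) + a(30) → 49
f(34) + d(42) → 76
49 + b(53) → 102
76 + 102 → 178
e(115) + 178 → 293
The first pair merged (c, a) ends up deepest, at depth 4.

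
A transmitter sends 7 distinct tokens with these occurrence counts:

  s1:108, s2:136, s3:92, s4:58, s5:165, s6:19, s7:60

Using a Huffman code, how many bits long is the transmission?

Build the Huffman tree bottom-up:
merge s6(19) and s4(58): 77
merge s7(60) and 77: 137
merge s3(92) and s1(108): 200
merge s2(136) and 137: 273
merge s5(165) and 200: 365
merge 273 and 365: 638
The encoded length is the sum of every internal node's weight: 77 + 137 + 200 + 273 + 365 + 638 = 1690 bits.

1690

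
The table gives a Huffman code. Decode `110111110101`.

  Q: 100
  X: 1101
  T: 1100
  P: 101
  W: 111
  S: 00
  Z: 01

XWPZ

Read left to right; each codeword is recognised as soon as it completes (prefix code):
  1101→X | 111→W | 101→P | 01→Z
Decoded message: XWPZ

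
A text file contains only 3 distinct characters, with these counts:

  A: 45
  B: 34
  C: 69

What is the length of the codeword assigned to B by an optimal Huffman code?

Repeatedly merge the two smallest:
merge B(34) and A(45): 79
merge C(69) and 79: 148
B sits 2 levels below the root, so its codeword is 2 bits.

2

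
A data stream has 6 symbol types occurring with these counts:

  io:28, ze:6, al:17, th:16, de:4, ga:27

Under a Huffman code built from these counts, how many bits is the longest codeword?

4

Merge the two lowest-weight nodes at each step:
de(4) + ze(6) → 10
10 + th(16) → 26
al(17) + 26 → 43
ga(27) + io(28) → 55
43 + 55 → 98
Maximum depth reached is 4.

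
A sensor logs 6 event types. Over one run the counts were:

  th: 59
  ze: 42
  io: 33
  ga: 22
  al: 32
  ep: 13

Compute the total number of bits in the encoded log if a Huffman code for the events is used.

502

Build the Huffman tree bottom-up:
merge ep(13) and ga(22): 35
merge al(32) and io(33): 65
merge 35 and ze(42): 77
merge th(59) and 65: 124
merge 77 and 124: 201
Each symbol's bit-cost is frequency × depth; summing gives 502 bits (equivalently 35 + 65 + 77 + 124 + 201).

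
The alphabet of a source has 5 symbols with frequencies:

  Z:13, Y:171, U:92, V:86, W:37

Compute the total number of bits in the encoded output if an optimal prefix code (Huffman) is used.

Greedily combine the two least-frequent nodes:
merge Z(13) and W(37): 50
merge 50 and V(86): 136
merge U(92) and 136: 228
merge Y(171) and 228: 399
The encoded length is the sum of every internal node's weight: 50 + 136 + 228 + 399 = 813 bits.

813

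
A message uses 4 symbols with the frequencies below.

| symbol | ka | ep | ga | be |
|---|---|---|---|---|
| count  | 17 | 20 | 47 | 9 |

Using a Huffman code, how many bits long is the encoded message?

165

Build the Huffman tree bottom-up:
combine be(9), ka(17) → 26
combine ep(20), 26 → 46
combine 46, ga(47) → 93
Total encoded bits = sum of merged weights = 26 + 46 + 93 = 165.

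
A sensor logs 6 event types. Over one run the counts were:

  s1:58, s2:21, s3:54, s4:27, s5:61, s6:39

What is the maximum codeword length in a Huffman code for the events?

4

Merge the two lowest-weight nodes at each step:
combine s2(21), s4(27) → 48
combine s6(39), 48 → 87
combine s3(54), s1(58) → 112
combine s5(61), 87 → 148
combine 112, 148 → 260
The first pair merged (s2, s4) ends up deepest, at depth 4.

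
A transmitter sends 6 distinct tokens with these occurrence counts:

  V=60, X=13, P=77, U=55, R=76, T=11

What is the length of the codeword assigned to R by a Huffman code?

2

Huffman merges, smallest pair first:
combine T(11), X(13) → 24
combine 24, U(55) → 79
combine V(60), R(76) → 136
combine P(77), 79 → 156
combine 136, 156 → 292
R sits 2 levels below the root, so its codeword is 2 bits.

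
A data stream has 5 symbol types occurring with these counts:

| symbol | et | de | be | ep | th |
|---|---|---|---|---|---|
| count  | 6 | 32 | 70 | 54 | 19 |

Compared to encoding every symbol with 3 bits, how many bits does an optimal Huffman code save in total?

Fixed-length: 3 bits × 181 symbols = 543 bits.
Huffman merges:
et(6) + th(19) → 25
25 + de(32) → 57
ep(54) + 57 → 111
be(70) + 111 → 181
Huffman total = 25 + 57 + 111 + 181 = 374 bits.
Saving = 543 − 374 = 169 bits.

169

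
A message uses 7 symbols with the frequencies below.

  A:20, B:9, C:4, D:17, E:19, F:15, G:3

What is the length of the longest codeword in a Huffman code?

5

Merge the two lowest-weight nodes at each step:
combine G(3), C(4) → 7
combine 7, B(9) → 16
combine F(15), 16 → 31
combine D(17), E(19) → 36
combine A(20), 31 → 51
combine 36, 51 → 87
Maximum depth reached is 5.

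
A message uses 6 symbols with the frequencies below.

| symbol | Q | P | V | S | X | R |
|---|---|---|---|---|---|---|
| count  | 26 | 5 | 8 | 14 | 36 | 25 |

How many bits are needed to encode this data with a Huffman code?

268

Build the Huffman tree bottom-up:
merge P(5) and V(8): 13
merge 13 and S(14): 27
merge R(25) and Q(26): 51
merge 27 and X(36): 63
merge 51 and 63: 114
Each symbol's bit-cost is frequency × depth; summing gives 268 bits (equivalently 13 + 27 + 51 + 63 + 114).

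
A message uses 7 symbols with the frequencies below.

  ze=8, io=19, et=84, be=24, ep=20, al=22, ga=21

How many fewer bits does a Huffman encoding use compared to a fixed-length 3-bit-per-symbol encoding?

100

Fixed-length: 3 bits × 198 symbols = 594 bits.
Huffman merges:
ze(8) + io(19) → 27
ep(20) + ga(21) → 41
al(22) + be(24) → 46
27 + 41 → 68
46 + 68 → 114
et(84) + 114 → 198
Huffman total = 27 + 41 + 46 + 68 + 114 + 198 = 494 bits.
Saving = 594 − 494 = 100 bits.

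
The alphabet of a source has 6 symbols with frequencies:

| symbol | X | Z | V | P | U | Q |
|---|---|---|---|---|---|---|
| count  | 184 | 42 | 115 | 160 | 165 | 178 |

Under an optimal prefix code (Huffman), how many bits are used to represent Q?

2

Repeatedly merge the two smallest:
Z(42) + V(115) → 157
157 + P(160) → 317
U(165) + Q(178) → 343
X(184) + 317 → 501
343 + 501 → 844
Q sits 2 levels below the root, so its codeword is 2 bits.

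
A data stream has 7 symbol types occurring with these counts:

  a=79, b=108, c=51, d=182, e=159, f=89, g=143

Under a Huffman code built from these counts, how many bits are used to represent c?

4

Huffman merges, smallest pair first:
merge c(51) and a(79): 130
merge f(89) and b(108): 197
merge 130 and g(143): 273
merge e(159) and d(182): 341
merge 197 and 273: 470
merge 341 and 470: 811
c's leaf is at depth 4, giving a 4-bit codeword.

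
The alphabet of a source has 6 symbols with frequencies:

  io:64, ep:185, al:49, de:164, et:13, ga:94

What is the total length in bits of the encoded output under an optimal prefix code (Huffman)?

1326

Merge the two smallest weights repeatedly:
combine et(13), al(49) → 62
combine 62, io(64) → 126
combine ga(94), 126 → 220
combine de(164), ep(185) → 349
combine 220, 349 → 569
The encoded length is the sum of every internal node's weight: 62 + 126 + 220 + 349 + 569 = 1326 bits.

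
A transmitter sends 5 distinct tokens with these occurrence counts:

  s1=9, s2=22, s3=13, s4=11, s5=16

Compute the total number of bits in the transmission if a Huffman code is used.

Greedily combine the two least-frequent nodes:
combine s1(9), s4(11) → 20
combine s3(13), s5(16) → 29
combine 20, s2(22) → 42
combine 29, 42 → 71
The encoded length is the sum of every internal node's weight: 20 + 29 + 42 + 71 = 162 bits.

162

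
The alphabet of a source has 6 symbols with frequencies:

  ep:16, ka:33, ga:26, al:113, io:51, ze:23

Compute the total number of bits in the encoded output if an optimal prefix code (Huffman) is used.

599

Build the Huffman tree bottom-up:
merge ep(16) and ze(23): 39
merge ga(26) and ka(33): 59
merge 39 and io(51): 90
merge 59 and 90: 149
merge al(113) and 149: 262
Total encoded bits = sum of merged weights = 39 + 59 + 90 + 149 + 262 = 599.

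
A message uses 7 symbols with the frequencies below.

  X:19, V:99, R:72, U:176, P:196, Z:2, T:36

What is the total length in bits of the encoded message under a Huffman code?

Build the Huffman tree bottom-up:
Z(2) + X(19) → 21
21 + T(36) → 57
57 + R(72) → 129
V(99) + 129 → 228
U(176) + P(196) → 372
228 + 372 → 600
The encoded length is the sum of every internal node's weight: 21 + 57 + 129 + 228 + 372 + 600 = 1407 bits.

1407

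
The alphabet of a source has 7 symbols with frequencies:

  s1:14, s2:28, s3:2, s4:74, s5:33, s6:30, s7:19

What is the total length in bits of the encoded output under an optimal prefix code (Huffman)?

Merge the two smallest weights repeatedly:
s3(2) + s1(14) → 16
16 + s7(19) → 35
s2(28) + s6(30) → 58
s5(33) + 35 → 68
58 + 68 → 126
s4(74) + 126 → 200
Total encoded bits = sum of merged weights = 16 + 35 + 58 + 68 + 126 + 200 = 503.

503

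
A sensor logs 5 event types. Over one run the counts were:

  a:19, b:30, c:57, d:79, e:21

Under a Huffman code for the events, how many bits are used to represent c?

Huffman merges, smallest pair first:
merge a(19) and e(21): 40
merge b(30) and 40: 70
merge c(57) and 70: 127
merge d(79) and 127: 206
c sits 2 levels below the root, so its codeword is 2 bits.

2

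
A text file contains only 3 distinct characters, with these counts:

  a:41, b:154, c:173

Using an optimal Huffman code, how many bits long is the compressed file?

Build the Huffman tree bottom-up:
a(41) + b(154) → 195
c(173) + 195 → 368
Each symbol's bit-cost is frequency × depth; summing gives 563 bits (equivalently 195 + 368).

563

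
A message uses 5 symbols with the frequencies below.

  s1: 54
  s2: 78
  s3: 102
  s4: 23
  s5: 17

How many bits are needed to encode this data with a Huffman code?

Greedily combine the two least-frequent nodes:
merge s5(17) and s4(23): 40
merge 40 and s1(54): 94
merge s2(78) and 94: 172
merge s3(102) and 172: 274
Total encoded bits = sum of merged weights = 40 + 94 + 172 + 274 = 580.

580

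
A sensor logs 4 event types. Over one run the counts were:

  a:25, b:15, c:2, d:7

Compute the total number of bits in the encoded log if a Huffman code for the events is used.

82

Greedily combine the two least-frequent nodes:
merge c(2) and d(7): 9
merge 9 and b(15): 24
merge 24 and a(25): 49
The encoded length is the sum of every internal node's weight: 9 + 24 + 49 = 82 bits.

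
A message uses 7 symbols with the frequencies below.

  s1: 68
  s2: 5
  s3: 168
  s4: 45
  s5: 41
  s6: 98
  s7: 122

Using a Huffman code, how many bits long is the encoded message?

1390

Merge the two smallest weights repeatedly:
s2(5) + s5(41) → 46
s4(45) + 46 → 91
s1(68) + 91 → 159
s6(98) + s7(122) → 220
159 + s3(168) → 327
220 + 327 → 547
Each symbol's bit-cost is frequency × depth; summing gives 1390 bits (equivalently 46 + 91 + 159 + 220 + 327 + 547).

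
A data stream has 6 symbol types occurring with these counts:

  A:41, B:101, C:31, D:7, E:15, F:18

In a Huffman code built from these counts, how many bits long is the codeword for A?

Build the tree from the bottom:
D(7) + E(15) → 22
F(18) + 22 → 40
C(31) + 40 → 71
A(41) + 71 → 112
B(101) + 112 → 213
The subtree containing A is merged 2 times, so code length = 2.

2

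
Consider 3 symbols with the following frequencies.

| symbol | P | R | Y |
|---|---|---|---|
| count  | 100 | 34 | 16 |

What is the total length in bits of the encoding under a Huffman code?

200

Build the Huffman tree bottom-up:
combine Y(16), R(34) → 50
combine 50, P(100) → 150
Total encoded bits = sum of merged weights = 50 + 150 = 200.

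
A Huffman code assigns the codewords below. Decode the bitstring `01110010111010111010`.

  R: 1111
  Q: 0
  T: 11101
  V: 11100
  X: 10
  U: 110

QVXTQTQ

Read left to right; each codeword is recognised as soon as it completes (prefix code):
  0→Q | 11100→V | 10→X | 11101→T | 0→Q | 11101→T | 0→Q
Decoded message: QVXTQTQ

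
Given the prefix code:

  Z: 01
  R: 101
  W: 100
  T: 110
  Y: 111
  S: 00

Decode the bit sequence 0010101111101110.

Read left to right; each codeword is recognised as soon as it completes (prefix code):
  00→S | 101→R | 01→Z | 111→Y | 101→R | 110→T
Decoded message: SRZYRT

SRZYRT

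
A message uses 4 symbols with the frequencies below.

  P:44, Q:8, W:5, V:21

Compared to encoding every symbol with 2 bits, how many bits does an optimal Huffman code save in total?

Fixed-length: 2 bits × 78 symbols = 156 bits.
Huffman merges:
merge W(5) and Q(8): 13
merge 13 and V(21): 34
merge 34 and P(44): 78
Huffman total = 13 + 34 + 78 = 125 bits.
Saving = 156 − 125 = 31 bits.

31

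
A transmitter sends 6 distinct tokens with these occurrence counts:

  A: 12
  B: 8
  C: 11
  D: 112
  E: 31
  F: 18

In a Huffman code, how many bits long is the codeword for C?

Build the tree from the bottom:
merge B(8) and C(11): 19
merge A(12) and F(18): 30
merge 19 and 30: 49
merge E(31) and 49: 80
merge 80 and D(112): 192
C sits 4 levels below the root, so its codeword is 4 bits.

4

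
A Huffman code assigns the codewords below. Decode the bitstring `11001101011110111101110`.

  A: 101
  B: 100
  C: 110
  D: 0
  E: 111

CDCAEDEAC

Read left to right; each codeword is recognised as soon as it completes (prefix code):
  110→C | 0→D | 110→C | 101→A | 111→E | 0→D | 111→E | 101→A | 110→C
Decoded message: CDCAEDEAC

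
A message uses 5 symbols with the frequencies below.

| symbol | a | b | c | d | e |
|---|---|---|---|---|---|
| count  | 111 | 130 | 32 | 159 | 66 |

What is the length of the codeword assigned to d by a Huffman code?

Huffman merges, smallest pair first:
combine c(32), e(66) → 98
combine 98, a(111) → 209
combine b(130), d(159) → 289
combine 209, 289 → 498
The subtree containing d is merged 2 times, so code length = 2.

2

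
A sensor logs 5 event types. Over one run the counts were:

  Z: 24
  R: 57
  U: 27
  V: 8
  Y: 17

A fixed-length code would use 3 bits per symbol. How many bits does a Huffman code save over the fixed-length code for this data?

Fixed-length: 3 bits × 133 symbols = 399 bits.
Huffman merges:
combine V(8), Y(17) → 25
combine Z(24), 25 → 49
combine U(27), 49 → 76
combine R(57), 76 → 133
Huffman total = 25 + 49 + 76 + 133 = 283 bits.
Saving = 399 − 283 = 116 bits.

116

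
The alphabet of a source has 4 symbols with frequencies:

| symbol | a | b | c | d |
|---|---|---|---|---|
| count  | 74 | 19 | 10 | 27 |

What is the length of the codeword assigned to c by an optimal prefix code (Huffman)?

Huffman merges, smallest pair first:
c(10) + b(19) → 29
d(27) + 29 → 56
56 + a(74) → 130
The subtree containing c is merged 3 times, so code length = 3.

3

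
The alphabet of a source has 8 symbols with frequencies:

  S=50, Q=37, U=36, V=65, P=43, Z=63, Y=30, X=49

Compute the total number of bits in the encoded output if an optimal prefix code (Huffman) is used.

1119

Greedily combine the two least-frequent nodes:
Y(30) + U(36) → 66
Q(37) + P(43) → 80
X(49) + S(50) → 99
Z(63) + V(65) → 128
66 + 80 → 146
99 + 128 → 227
146 + 227 → 373
The encoded length is the sum of every internal node's weight: 66 + 80 + 99 + 128 + 146 + 227 + 373 = 1119 bits.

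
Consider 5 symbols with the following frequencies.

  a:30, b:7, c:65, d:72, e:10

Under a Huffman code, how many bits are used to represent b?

Huffman merges, smallest pair first:
merge b(7) and e(10): 17
merge 17 and a(30): 47
merge 47 and c(65): 112
merge d(72) and 112: 184
b sits 4 levels below the root, so its codeword is 4 bits.

4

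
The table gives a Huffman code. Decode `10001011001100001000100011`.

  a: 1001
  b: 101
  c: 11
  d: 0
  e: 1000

Read left to right; each codeword is recognised as soon as it completes (prefix code):
  1000→e | 101→b | 1001→a | 1000→e | 0→d | 1000→e | 1000→e | 11→c
Decoded message: ebaedeec

ebaedeec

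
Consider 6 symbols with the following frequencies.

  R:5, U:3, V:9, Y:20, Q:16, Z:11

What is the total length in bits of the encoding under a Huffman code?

Build the Huffman tree bottom-up:
U(3) + R(5) → 8
8 + V(9) → 17
Z(11) + Q(16) → 27
17 + Y(20) → 37
27 + 37 → 64
The encoded length is the sum of every internal node's weight: 8 + 17 + 27 + 37 + 64 = 153 bits.

153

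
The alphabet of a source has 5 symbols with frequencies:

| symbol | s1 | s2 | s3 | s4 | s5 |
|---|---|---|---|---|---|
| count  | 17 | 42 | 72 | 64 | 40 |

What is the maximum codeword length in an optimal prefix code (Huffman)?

3

Merge the two lowest-weight nodes at each step:
merge s1(17) and s5(40): 57
merge s2(42) and 57: 99
merge s4(64) and s3(72): 136
merge 99 and 136: 235
Maximum depth reached is 3.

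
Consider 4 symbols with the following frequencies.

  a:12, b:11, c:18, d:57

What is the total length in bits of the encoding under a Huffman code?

162

Greedily combine the two least-frequent nodes:
b(11) + a(12) → 23
c(18) + 23 → 41
41 + d(57) → 98
The encoded length is the sum of every internal node's weight: 23 + 41 + 98 = 162 bits.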